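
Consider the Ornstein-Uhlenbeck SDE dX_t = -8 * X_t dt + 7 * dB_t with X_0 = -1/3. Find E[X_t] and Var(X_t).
E[X_t] = -exp(-8*t)/3; Var(X_t) = 49/16 - 49*exp(-16*t)/16

The OU SDE dX = -theta X dt + sigma dB admits the integrating factor exp(theta t): d(exp(theta t) X_t) = sigma exp(theta t) dB_t. Integrating from 0 to t:
  X_t = x_0 * exp(-theta t) + sigma * int_0^t exp(-theta (t-s)) dB_s.
The Itô integral has mean 0 and (by the Itô isometry) variance sigma^2 * int_0^t exp(-2 theta (t - s)) ds = sigma^2 * (1 - exp(-2 theta t)) / (2 theta).
With theta = 8, sigma = 7, x_0 = -1/3:
  E[X_t] = -1/3 * exp(-8 t) = -exp(-8*t)/3
  Var(X_t) = (7)^2 * (1 - exp(-2*8 t)) / (2 * 8) = 49/16 - 49*exp(-16*t)/16.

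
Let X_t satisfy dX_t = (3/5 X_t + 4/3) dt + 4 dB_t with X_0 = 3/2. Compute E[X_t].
E[X_t] = 67*exp(3*t/5)/18 - 20/9

Taking expectations and using E[dB_t] = 0, the mean m(t) = E[X_t] satisfies the ODE m'(t) = a m(t) + b with m(0) = x_0. With a = 3/5, b = 4/3, x_0 = 3/2, the solution is
  m(t) = x_0 * exp(a t) + (b/a) * (exp(a t) - 1)
       = (3/2) * exp((3/5) t) + ((4/3)/(3/5)) * (exp((3/5) t) - 1)
       = 67*exp(3*t/5)/18 - 20/9.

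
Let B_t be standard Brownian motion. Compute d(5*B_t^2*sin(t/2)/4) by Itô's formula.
d(5*B_t^2*sin(t/2)/4) = (5*B_t^2*cos(t/2)/8 + 5*sin(t/2)/4) dt + (5*B_t*sin(t/2)/2) dB_t

Itô's formula for f(t, x): d f(t, B_t) = (f_t + (1/2) f_xx) dt + f_x dB_t. Compute partials of f(t, x) = 5*x^2*sin(t/2)/4:
  f_t(t,x)  = 5*x^2*cos(t/2)/8
  f_x(t,x)  = 5*x*sin(t/2)/2
  f_xx(t,x) = 5*sin(t/2)/2
Assemble drift = f_t + (1/2) f_xx = 5*x^2*cos(t/2)/8 + 5*sin(t/2)/4 and diffusion = f_x = 5*x*sin(t/2)/2. Substituting x = B_t:
  d(5*B_t^2*sin(t/2)/4) = (5*B_t^2*cos(t/2)/8 + 5*sin(t/2)/4) dt + (5*B_t*sin(t/2)/2) dB_t.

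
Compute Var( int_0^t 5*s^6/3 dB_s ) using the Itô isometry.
Var = 25*t^13/117

The Itô integral of a deterministic integrand f(s) has mean 0 because each increment f(s) * (B_{s+ds} - B_s) has mean 0. By the Itô isometry:
  Var( int_0^t f(s) dB_s ) = E[ (int_0^t f(s) dB_s)^2 ] = int_0^t f(s)^2 ds.
Here f(s) = 5*s^6/3, so f(s)^2 = 25*s^12/9. Integrate:
  int_0^t (25*s^12/9) ds = 25*t^13/117.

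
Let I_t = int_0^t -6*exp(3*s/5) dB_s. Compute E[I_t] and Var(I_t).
E[I_t] = 0; Var(I_t) = 30*exp(6*t/5) - 30

The Itô integral of a deterministic integrand f(s) has mean 0 because each increment f(s) * (B_{s+ds} - B_s) has mean 0. By the Itô isometry:
  Var( int_0^t f(s) dB_s ) = E[ (int_0^t f(s) dB_s)^2 ] = int_0^t f(s)^2 ds.
Here f(s) = -6*exp(3*s/5), so f(s)^2 = 36*exp(6*s/5). Integrate:
  int_0^t (36*exp(6*s/5)) ds = 30*exp(6*t/5) - 30.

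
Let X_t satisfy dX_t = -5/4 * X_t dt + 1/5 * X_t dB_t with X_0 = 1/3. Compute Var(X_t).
Var(X_t) = (exp(t/25) - 1)*exp(-5*t/2)/9

For GBM dX = mu X dt + sigma X dB with X_0 = x_0, apply Itô to Y = log X: dY = (mu - sigma^2/2) dt + sigma dB, so Y_t = log(x_0) + (mu - sigma^2/2) t + sigma B_t and hence X_t = x_0 * exp((mu - sigma^2/2) t + sigma B_t).
With mu = -5/4, sigma = 1/5, x_0 = 1/3, this gives:
  X_t = 1/3 * exp((-127/100) * t + (1/5) * B_t).
Since sigma*B_t ~ Normal(0, sigma^2 t), E[exp(sigma*B_t)] = exp(sigma^2 t / 2); so E[X_t] = x_0 * exp((mu - sigma^2/2) t) * exp(sigma^2 t / 2) = x_0 * exp(mu t) = exp(-5*t/4)/3.
Var(X_t) = E[X_t^2] - (E[X_t])^2 = x_0^2 * exp(2 mu t) * (exp(sigma^2 t) - 1) = (exp(t/25) - 1)*exp(-5*t/2)/9.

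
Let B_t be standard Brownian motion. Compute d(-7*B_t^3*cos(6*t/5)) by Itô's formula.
d(-7*B_t^3*cos(6*t/5)) = (21*B_t*(2*B_t^2*sin(6*t/5)/5 - cos(6*t/5))) dt + (-21*B_t^2*cos(6*t/5)) dB_t

Itô's formula for f(t, x): d f(t, B_t) = (f_t + (1/2) f_xx) dt + f_x dB_t. Compute partials of f(t, x) = -7*x^3*cos(6*t/5):
  f_t(t,x)  = 42*x^3*sin(6*t/5)/5
  f_x(t,x)  = -21*x^2*cos(6*t/5)
  f_xx(t,x) = -42*x*cos(6*t/5)
Assemble drift = f_t + (1/2) f_xx = 21*x*(2*x^2*sin(6*t/5)/5 - cos(6*t/5)) and diffusion = f_x = -21*x^2*cos(6*t/5). Substituting x = B_t:
  d(-7*B_t^3*cos(6*t/5)) = (21*B_t*(2*B_t^2*sin(6*t/5)/5 - cos(6*t/5))) dt + (-21*B_t^2*cos(6*t/5)) dB_t.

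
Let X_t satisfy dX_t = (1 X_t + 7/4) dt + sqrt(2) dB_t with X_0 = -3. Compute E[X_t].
E[X_t] = -5*exp(t)/4 - 7/4

Taking expectations and using E[dB_t] = 0, the mean m(t) = E[X_t] satisfies the ODE m'(t) = a m(t) + b with m(0) = x_0. With a = 1, b = 7/4, x_0 = -3, the solution is
  m(t) = x_0 * exp(a t) + (b/a) * (exp(a t) - 1)
       = (-3) * exp(1 t) + ((7/4)/1) * (exp(1 t) - 1)
       = -5*exp(t)/4 - 7/4.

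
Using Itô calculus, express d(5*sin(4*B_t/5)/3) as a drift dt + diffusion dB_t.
d(5*sin(4*B_t/5)/3) = (-8*sin(4*B_t/5)/15) dt + (4*cos(4*B_t/5)/3) dB_t

Itô's formula for f(B_t) gives d f(B_t) = f'(B_t) dB_t + (1/2) f''(B_t) dt. Compute derivatives of f(x) = 5*sin(4*x/5)/3:
  f'(x)  = 4*cos(4*x/5)/3
  f''(x) = -16*sin(4*x/5)/15
Substitute x = B_t and multiply the f'' term by 1/2:
  drift     = (1/2) * (-16*sin(4*x/5)/15) evaluated at B_t = -8*sin(4*B_t/5)/15
  diffusion = (4*cos(4*x/5)/3) evaluated at B_t = 4*cos(4*B_t/5)/3
Therefore d(5*sin(4*B_t/5)/3) = (-8*sin(4*B_t/5)/15) dt + (4*cos(4*B_t/5)/3) dB_t.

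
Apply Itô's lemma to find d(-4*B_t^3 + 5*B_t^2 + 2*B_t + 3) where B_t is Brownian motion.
d(-4*B_t^3 + 5*B_t^2 + 2*B_t + 3) = (5 - 12*B_t) dt + (-12*B_t^2 + 10*B_t + 2) dB_t

Itô's formula for f(B_t) gives d f(B_t) = f'(B_t) dB_t + (1/2) f''(B_t) dt. Compute derivatives of f(x) = -4*x^3 + 5*x^2 + 2*x + 3:
  f'(x)  = -12*x^2 + 10*x + 2
  f''(x) = 10 - 24*x
Substitute x = B_t and multiply the f'' term by 1/2:
  drift     = (1/2) * (10 - 24*x) evaluated at B_t = 5 - 12*B_t
  diffusion = (-12*x^2 + 10*x + 2) evaluated at B_t = -12*B_t^2 + 10*B_t + 2
Therefore d(-4*B_t^3 + 5*B_t^2 + 2*B_t + 3) = (5 - 12*B_t) dt + (-12*B_t^2 + 10*B_t + 2) dB_t.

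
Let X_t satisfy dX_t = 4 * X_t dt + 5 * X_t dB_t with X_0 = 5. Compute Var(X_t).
Var(X_t) = 25*(exp(25*t) - 1)*exp(8*t)

For GBM dX = mu X dt + sigma X dB with X_0 = x_0, apply Itô to Y = log X: dY = (mu - sigma^2/2) dt + sigma dB, so Y_t = log(x_0) + (mu - sigma^2/2) t + sigma B_t and hence X_t = x_0 * exp((mu - sigma^2/2) t + sigma B_t).
With mu = 4, sigma = 5, x_0 = 5, this gives:
  X_t = 5 * exp((-17/2) * t + (5) * B_t).
Since sigma*B_t ~ Normal(0, sigma^2 t), E[exp(sigma*B_t)] = exp(sigma^2 t / 2); so E[X_t] = x_0 * exp((mu - sigma^2/2) t) * exp(sigma^2 t / 2) = x_0 * exp(mu t) = 5*exp(4*t).
Var(X_t) = E[X_t^2] - (E[X_t])^2 = x_0^2 * exp(2 mu t) * (exp(sigma^2 t) - 1) = 25*(exp(25*t) - 1)*exp(8*t).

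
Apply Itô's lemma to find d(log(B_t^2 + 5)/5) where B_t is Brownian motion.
d(log(B_t^2 + 5)/5) = ((5 - B_t^2)/(5*(B_t^2 + 5)^2)) dt + (2*B_t/(5*(B_t^2 + 5))) dB_t

Itô's formula for f(B_t) gives d f(B_t) = f'(B_t) dB_t + (1/2) f''(B_t) dt. Compute derivatives of f(x) = log(x^2 + 5)/5:
  f'(x)  = 2*x/(5*(x^2 + 5))
  f''(x) = 2*(5 - x^2)/(5*(x^2 + 5)^2)
Substitute x = B_t and multiply the f'' term by 1/2:
  drift     = (1/2) * (2*(5 - x^2)/(5*(x^2 + 5)^2)) evaluated at B_t = (5 - B_t^2)/(5*(B_t^2 + 5)^2)
  diffusion = (2*x/(5*(x^2 + 5))) evaluated at B_t = 2*B_t/(5*(B_t^2 + 5))
Therefore d(log(B_t^2 + 5)/5) = ((5 - B_t^2)/(5*(B_t^2 + 5)^2)) dt + (2*B_t/(5*(B_t^2 + 5))) dB_t.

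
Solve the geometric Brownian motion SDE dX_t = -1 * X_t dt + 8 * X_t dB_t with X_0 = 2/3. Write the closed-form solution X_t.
X_t = 2/3 * exp((-33) * t + (8) * B_t)

For GBM dX = mu X dt + sigma X dB with X_0 = x_0, apply Itô to Y = log X: dY = (mu - sigma^2/2) dt + sigma dB, so Y_t = log(x_0) + (mu - sigma^2/2) t + sigma B_t and hence X_t = x_0 * exp((mu - sigma^2/2) t + sigma B_t).
With mu = -1, sigma = 8, x_0 = 2/3, this gives:
  X_t = 2/3 * exp((-33) * t + (8) * B_t).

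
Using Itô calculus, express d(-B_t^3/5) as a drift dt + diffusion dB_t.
d(-B_t^3/5) = (-3*B_t/5) dt + (-3*B_t^2/5) dB_t

Itô's formula for f(B_t) gives d f(B_t) = f'(B_t) dB_t + (1/2) f''(B_t) dt. Compute derivatives of f(x) = -x^3/5:
  f'(x)  = -3*x^2/5
  f''(x) = -6*x/5
Substitute x = B_t and multiply the f'' term by 1/2:
  drift     = (1/2) * (-6*x/5) evaluated at B_t = -3*B_t/5
  diffusion = (-3*x^2/5) evaluated at B_t = -3*B_t^2/5
Therefore d(-B_t^3/5) = (-3*B_t/5) dt + (-3*B_t^2/5) dB_t.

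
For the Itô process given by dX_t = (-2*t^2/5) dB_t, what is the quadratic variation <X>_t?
<X>_t = 4*t^5/125

For an Itô process dX_t = a(t) dt + b(t) dB_t, the quadratic variation is <X>_t = int_0^t b(s)^2 ds (the drift term does not contribute). Here b(s) = -2*s^2/5, so
  b(s)^2 = 4*s^4/25.
Integrating from 0 to t:
  <X>_t = int_0^t (4*s^4/25) ds = 4*t^5/125.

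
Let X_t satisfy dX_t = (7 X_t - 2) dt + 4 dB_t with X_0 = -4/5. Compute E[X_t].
E[X_t] = 2/7 - 38*exp(7*t)/35

Taking expectations and using E[dB_t] = 0, the mean m(t) = E[X_t] satisfies the ODE m'(t) = a m(t) + b with m(0) = x_0. With a = 7, b = -2, x_0 = -4/5, the solution is
  m(t) = x_0 * exp(a t) + (b/a) * (exp(a t) - 1)
       = (-4/5) * exp(7 t) + ((-2)/7) * (exp(7 t) - 1)
       = 2/7 - 38*exp(7*t)/35.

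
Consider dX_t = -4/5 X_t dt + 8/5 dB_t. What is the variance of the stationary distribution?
lim Var(X_t) = 8/5

The OU SDE dX = -theta X dt + sigma dB admits the integrating factor exp(theta t): d(exp(theta t) X_t) = sigma exp(theta t) dB_t. Integrating from 0 to t gives X_t = x_0 * exp(-theta t) + sigma * int_0^t exp(-theta (t-s)) dB_s for any initial x_0. The Itô integral has variance (by the Itô isometry) sigma^2 * int_0^t exp(-2 theta (t - s)) ds = sigma^2 * (1 - exp(-2 theta t)) / (2 theta), independent of x_0.
With theta = 4/5, sigma = 8/5:
  Var(X_t) = (8/5)^2 * (1 - exp(-2*4/5 t)) / (2 * 4/5) = 8/5 - 8*exp(-8*t/5)/5.
As t -> infinity, exp(-2*4/5 t) -> 0, so the stationary variance is sigma^2 / (2 theta) = 8/5.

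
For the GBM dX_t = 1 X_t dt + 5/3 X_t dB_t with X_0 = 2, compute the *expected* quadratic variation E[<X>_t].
E[<X>_t] = 100*exp(43*t/9)/43 - 100/43

<X>_t = int_0^t ((5/3) * X_s)^2 ds. Taking expectation inside the integral: E[<X>_t] = (5/3)^2 * int_0^t E[X_s^2] ds. For GBM, E[X_s^2] = x_0^2 * exp((2 mu + sigma^2) s). Integrating:
  E[<X>_t] = (5/3)^2 * 2^2 * (exp((2*1 + (5/3)^2) t) - 1) / (2*1 + (5/3)^2)
           = (5/3)^2 * 2^2 * (exp((43/9) t) - 1) / (43/9) = 100*exp(43*t/9)/43 - 100/43.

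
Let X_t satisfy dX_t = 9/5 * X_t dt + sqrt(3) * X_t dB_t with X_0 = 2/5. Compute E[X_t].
E[X_t] = 2*exp(9*t/5)/5

For GBM dX = mu X dt + sigma X dB with X_0 = x_0, apply Itô to Y = log X: dY = (mu - sigma^2/2) dt + sigma dB, so Y_t = log(x_0) + (mu - sigma^2/2) t + sigma B_t and hence X_t = x_0 * exp((mu - sigma^2/2) t + sigma B_t).
With mu = 9/5, sigma = sqrt(3), x_0 = 2/5, this gives:
  X_t = 2/5 * exp((3/10) * t + (sqrt(3)) * B_t).
Since sigma*B_t ~ Normal(0, sigma^2 t), E[exp(sigma*B_t)] = exp(sigma^2 t / 2); so E[X_t] = x_0 * exp((mu - sigma^2/2) t) * exp(sigma^2 t / 2) = x_0 * exp(mu t) = 2*exp(9*t/5)/5.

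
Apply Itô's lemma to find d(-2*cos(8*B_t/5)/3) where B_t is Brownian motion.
d(-2*cos(8*B_t/5)/3) = (64*cos(8*B_t/5)/75) dt + (16*sin(8*B_t/5)/15) dB_t

Itô's formula for f(B_t) gives d f(B_t) = f'(B_t) dB_t + (1/2) f''(B_t) dt. Compute derivatives of f(x) = -2*cos(8*x/5)/3:
  f'(x)  = 16*sin(8*x/5)/15
  f''(x) = 128*cos(8*x/5)/75
Substitute x = B_t and multiply the f'' term by 1/2:
  drift     = (1/2) * (128*cos(8*x/5)/75) evaluated at B_t = 64*cos(8*B_t/5)/75
  diffusion = (16*sin(8*x/5)/15) evaluated at B_t = 16*sin(8*B_t/5)/15
Therefore d(-2*cos(8*B_t/5)/3) = (64*cos(8*B_t/5)/75) dt + (16*sin(8*B_t/5)/15) dB_t.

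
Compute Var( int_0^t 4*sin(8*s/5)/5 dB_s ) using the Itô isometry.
Var = 8*t/25 - sin(8*t/5)*cos(8*t/5)/5

The Itô integral of a deterministic integrand f(s) has mean 0 because each increment f(s) * (B_{s+ds} - B_s) has mean 0. By the Itô isometry:
  Var( int_0^t f(s) dB_s ) = E[ (int_0^t f(s) dB_s)^2 ] = int_0^t f(s)^2 ds.
Here f(s) = 4*sin(8*s/5)/5, so f(s)^2 = 16*sin(8*s/5)^2/25. Integrate:
  int_0^t (16*sin(8*s/5)^2/25) ds = 8*t/25 - sin(8*t/5)*cos(8*t/5)/5.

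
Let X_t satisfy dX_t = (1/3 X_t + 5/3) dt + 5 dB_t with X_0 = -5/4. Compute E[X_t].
E[X_t] = 15*exp(t/3)/4 - 5

Taking expectations and using E[dB_t] = 0, the mean m(t) = E[X_t] satisfies the ODE m'(t) = a m(t) + b with m(0) = x_0. With a = 1/3, b = 5/3, x_0 = -5/4, the solution is
  m(t) = x_0 * exp(a t) + (b/a) * (exp(a t) - 1)
       = (-5/4) * exp((1/3) t) + ((5/3)/(1/3)) * (exp((1/3) t) - 1)
       = 15*exp(t/3)/4 - 5.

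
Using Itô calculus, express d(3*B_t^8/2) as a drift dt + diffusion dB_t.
d(3*B_t^8/2) = (42*B_t^6) dt + (12*B_t^7) dB_t

Itô's formula for f(B_t) gives d f(B_t) = f'(B_t) dB_t + (1/2) f''(B_t) dt. Compute derivatives of f(x) = 3*x^8/2:
  f'(x)  = 12*x^7
  f''(x) = 84*x^6
Substitute x = B_t and multiply the f'' term by 1/2:
  drift     = (1/2) * (84*x^6) evaluated at B_t = 42*B_t^6
  diffusion = (12*x^7) evaluated at B_t = 12*B_t^7
Therefore d(3*B_t^8/2) = (42*B_t^6) dt + (12*B_t^7) dB_t.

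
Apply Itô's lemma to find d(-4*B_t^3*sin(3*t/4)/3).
d(-4*B_t^3*sin(3*t/4)/3) = (-B_t*(B_t^2*cos(3*t/4) + 4*sin(3*t/4))) dt + (-4*B_t^2*sin(3*t/4)) dB_t

Itô's formula for f(t, x): d f(t, B_t) = (f_t + (1/2) f_xx) dt + f_x dB_t. Compute partials of f(t, x) = -4*x^3*sin(3*t/4)/3:
  f_t(t,x)  = -x^3*cos(3*t/4)
  f_x(t,x)  = -4*x^2*sin(3*t/4)
  f_xx(t,x) = -8*x*sin(3*t/4)
Assemble drift = f_t + (1/2) f_xx = -x*(x^2*cos(3*t/4) + 4*sin(3*t/4)) and diffusion = f_x = -4*x^2*sin(3*t/4). Substituting x = B_t:
  d(-4*B_t^3*sin(3*t/4)/3) = (-B_t*(B_t^2*cos(3*t/4) + 4*sin(3*t/4))) dt + (-4*B_t^2*sin(3*t/4)) dB_t.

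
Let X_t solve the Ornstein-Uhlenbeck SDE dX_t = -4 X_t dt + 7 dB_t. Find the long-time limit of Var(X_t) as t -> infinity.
lim Var(X_t) = 49/8

The OU SDE dX = -theta X dt + sigma dB admits the integrating factor exp(theta t): d(exp(theta t) X_t) = sigma exp(theta t) dB_t. Integrating from 0 to t gives X_t = x_0 * exp(-theta t) + sigma * int_0^t exp(-theta (t-s)) dB_s for any initial x_0. The Itô integral has variance (by the Itô isometry) sigma^2 * int_0^t exp(-2 theta (t - s)) ds = sigma^2 * (1 - exp(-2 theta t)) / (2 theta), independent of x_0.
With theta = 4, sigma = 7:
  Var(X_t) = (7)^2 * (1 - exp(-2*4 t)) / (2 * 4) = 49/8 - 49*exp(-8*t)/8.
As t -> infinity, exp(-2*4 t) -> 0, so the stationary variance is sigma^2 / (2 theta) = 49/8.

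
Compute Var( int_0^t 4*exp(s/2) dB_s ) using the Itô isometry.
Var = 16*exp(t) - 16

The Itô integral of a deterministic integrand f(s) has mean 0 because each increment f(s) * (B_{s+ds} - B_s) has mean 0. By the Itô isometry:
  Var( int_0^t f(s) dB_s ) = E[ (int_0^t f(s) dB_s)^2 ] = int_0^t f(s)^2 ds.
Here f(s) = 4*exp(s/2), so f(s)^2 = 16*exp(s). Integrate:
  int_0^t (16*exp(s)) ds = 16*exp(t) - 16.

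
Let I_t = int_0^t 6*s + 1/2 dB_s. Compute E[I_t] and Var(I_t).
E[I_t] = 0; Var(I_t) = t*(48*t^2 + 12*t + 1)/4

The Itô integral of a deterministic integrand f(s) has mean 0 because each increment f(s) * (B_{s+ds} - B_s) has mean 0. By the Itô isometry:
  Var( int_0^t f(s) dB_s ) = E[ (int_0^t f(s) dB_s)^2 ] = int_0^t f(s)^2 ds.
Here f(s) = 6*s + 1/2, so f(s)^2 = (12*s + 1)^2/4. Integrate:
  int_0^t ((12*s + 1)^2/4) ds = t*(48*t^2 + 12*t + 1)/4.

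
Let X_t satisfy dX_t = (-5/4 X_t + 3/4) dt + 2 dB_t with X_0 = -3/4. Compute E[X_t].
E[X_t] = 3/5 - 27*exp(-5*t/4)/20

Taking expectations and using E[dB_t] = 0, the mean m(t) = E[X_t] satisfies the ODE m'(t) = a m(t) + b with m(0) = x_0. With a = -5/4, b = 3/4, x_0 = -3/4, the solution is
  m(t) = x_0 * exp(a t) + (b/a) * (exp(a t) - 1)
       = (-3/4) * exp((-5/4) t) + ((3/4)/(-5/4)) * (exp((-5/4) t) - 1)
       = 3/5 - 27*exp(-5*t/4)/20.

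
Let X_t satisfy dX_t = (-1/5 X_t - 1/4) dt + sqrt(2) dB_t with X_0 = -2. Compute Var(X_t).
Var(X_t) = 5 - 5*exp(-2*t/5)

The variance V(t) = Var(X_t) satisfies V'(t) = 2 a V(t) + c^2 with V(0) = 0 (drift coefficient is linear in X, diffusion is constant). With a = -1/5, c = sqrt(2), the solution is
  V(t) = (c^2 / (2 a)) * (exp(2 a t) - 1)
       = (sqrt(2)^2 / (2*(-1/5))) * (exp((-2/5) t) - 1)
       = 5 - 5*exp(-2*t/5).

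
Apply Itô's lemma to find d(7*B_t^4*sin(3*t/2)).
d(7*B_t^4*sin(3*t/2)) = (21*B_t^2*(B_t^2*cos(3*t/2) + 4*sin(3*t/2))/2) dt + (28*B_t^3*sin(3*t/2)) dB_t

Itô's formula for f(t, x): d f(t, B_t) = (f_t + (1/2) f_xx) dt + f_x dB_t. Compute partials of f(t, x) = 7*x^4*sin(3*t/2):
  f_t(t,x)  = 21*x^4*cos(3*t/2)/2
  f_x(t,x)  = 28*x^3*sin(3*t/2)
  f_xx(t,x) = 84*x^2*sin(3*t/2)
Assemble drift = f_t + (1/2) f_xx = 21*x^2*(x^2*cos(3*t/2) + 4*sin(3*t/2))/2 and diffusion = f_x = 28*x^3*sin(3*t/2). Substituting x = B_t:
  d(7*B_t^4*sin(3*t/2)) = (21*B_t^2*(B_t^2*cos(3*t/2) + 4*sin(3*t/2))/2) dt + (28*B_t^3*sin(3*t/2)) dB_t.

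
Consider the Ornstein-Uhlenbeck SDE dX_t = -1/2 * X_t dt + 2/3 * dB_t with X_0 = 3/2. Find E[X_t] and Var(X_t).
E[X_t] = 3*exp(-t/2)/2; Var(X_t) = 4/9 - 4*exp(-t)/9

The OU SDE dX = -theta X dt + sigma dB admits the integrating factor exp(theta t): d(exp(theta t) X_t) = sigma exp(theta t) dB_t. Integrating from 0 to t:
  X_t = x_0 * exp(-theta t) + sigma * int_0^t exp(-theta (t-s)) dB_s.
The Itô integral has mean 0 and (by the Itô isometry) variance sigma^2 * int_0^t exp(-2 theta (t - s)) ds = sigma^2 * (1 - exp(-2 theta t)) / (2 theta).
With theta = 1/2, sigma = 2/3, x_0 = 3/2:
  E[X_t] = 3/2 * exp(-1/2 t) = 3*exp(-t/2)/2
  Var(X_t) = (2/3)^2 * (1 - exp(-2*1/2 t)) / (2 * 1/2) = 4/9 - 4*exp(-t)/9.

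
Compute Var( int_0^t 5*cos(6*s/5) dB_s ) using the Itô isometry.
Var = 25*t/2 + 125*sin(12*t/5)/24

The Itô integral of a deterministic integrand f(s) has mean 0 because each increment f(s) * (B_{s+ds} - B_s) has mean 0. By the Itô isometry:
  Var( int_0^t f(s) dB_s ) = E[ (int_0^t f(s) dB_s)^2 ] = int_0^t f(s)^2 ds.
Here f(s) = 5*cos(6*s/5), so f(s)^2 = 25*cos(6*s/5)^2. Integrate:
  int_0^t (25*cos(6*s/5)^2) ds = 25*t/2 + 125*sin(12*t/5)/24.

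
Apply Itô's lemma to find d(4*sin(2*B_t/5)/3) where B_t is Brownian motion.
d(4*sin(2*B_t/5)/3) = (-8*sin(2*B_t/5)/75) dt + (8*cos(2*B_t/5)/15) dB_t

Itô's formula for f(B_t) gives d f(B_t) = f'(B_t) dB_t + (1/2) f''(B_t) dt. Compute derivatives of f(x) = 4*sin(2*x/5)/3:
  f'(x)  = 8*cos(2*x/5)/15
  f''(x) = -16*sin(2*x/5)/75
Substitute x = B_t and multiply the f'' term by 1/2:
  drift     = (1/2) * (-16*sin(2*x/5)/75) evaluated at B_t = -8*sin(2*B_t/5)/75
  diffusion = (8*cos(2*x/5)/15) evaluated at B_t = 8*cos(2*B_t/5)/15
Therefore d(4*sin(2*B_t/5)/3) = (-8*sin(2*B_t/5)/75) dt + (8*cos(2*B_t/5)/15) dB_t.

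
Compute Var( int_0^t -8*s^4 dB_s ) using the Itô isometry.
Var = 64*t^9/9

The Itô integral of a deterministic integrand f(s) has mean 0 because each increment f(s) * (B_{s+ds} - B_s) has mean 0. By the Itô isometry:
  Var( int_0^t f(s) dB_s ) = E[ (int_0^t f(s) dB_s)^2 ] = int_0^t f(s)^2 ds.
Here f(s) = -8*s^4, so f(s)^2 = 64*s^8. Integrate:
  int_0^t (64*s^8) ds = 64*t^9/9.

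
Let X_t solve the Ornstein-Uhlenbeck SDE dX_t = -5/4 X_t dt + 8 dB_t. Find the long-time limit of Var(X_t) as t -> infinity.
lim Var(X_t) = 128/5

The OU SDE dX = -theta X dt + sigma dB admits the integrating factor exp(theta t): d(exp(theta t) X_t) = sigma exp(theta t) dB_t. Integrating from 0 to t gives X_t = x_0 * exp(-theta t) + sigma * int_0^t exp(-theta (t-s)) dB_s for any initial x_0. The Itô integral has variance (by the Itô isometry) sigma^2 * int_0^t exp(-2 theta (t - s)) ds = sigma^2 * (1 - exp(-2 theta t)) / (2 theta), independent of x_0.
With theta = 5/4, sigma = 8:
  Var(X_t) = (8)^2 * (1 - exp(-2*5/4 t)) / (2 * 5/4) = 128/5 - 128*exp(-5*t/2)/5.
As t -> infinity, exp(-2*5/4 t) -> 0, so the stationary variance is sigma^2 / (2 theta) = 128/5.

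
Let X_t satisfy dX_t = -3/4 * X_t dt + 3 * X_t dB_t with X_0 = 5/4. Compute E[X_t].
E[X_t] = 5*exp(-3*t/4)/4

For GBM dX = mu X dt + sigma X dB with X_0 = x_0, apply Itô to Y = log X: dY = (mu - sigma^2/2) dt + sigma dB, so Y_t = log(x_0) + (mu - sigma^2/2) t + sigma B_t and hence X_t = x_0 * exp((mu - sigma^2/2) t + sigma B_t).
With mu = -3/4, sigma = 3, x_0 = 5/4, this gives:
  X_t = 5/4 * exp((-21/4) * t + (3) * B_t).
Since sigma*B_t ~ Normal(0, sigma^2 t), E[exp(sigma*B_t)] = exp(sigma^2 t / 2); so E[X_t] = x_0 * exp((mu - sigma^2/2) t) * exp(sigma^2 t / 2) = x_0 * exp(mu t) = 5*exp(-3*t/4)/4.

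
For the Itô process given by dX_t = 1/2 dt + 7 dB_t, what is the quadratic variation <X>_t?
<X>_t = 49*t

For an Itô process dX_t = a(t) dt + b(t) dB_t, the quadratic variation is <X>_t = int_0^t b(s)^2 ds (the drift term does not contribute). Here b(s) = 7, so
  b(s)^2 = 49.
Integrating from 0 to t:
  <X>_t = int_0^t (49) ds = 49*t.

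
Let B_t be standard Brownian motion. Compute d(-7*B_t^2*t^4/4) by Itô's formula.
d(-7*B_t^2*t^4/4) = (7*t^3*(-4*B_t^2 - t)/4) dt + (-7*B_t*t^4/2) dB_t

Itô's formula for f(t, x): d f(t, B_t) = (f_t + (1/2) f_xx) dt + f_x dB_t. Compute partials of f(t, x) = -7*t^4*x^2/4:
  f_t(t,x)  = -7*t^3*x^2
  f_x(t,x)  = -7*t^4*x/2
  f_xx(t,x) = -7*t^4/2
Assemble drift = f_t + (1/2) f_xx = 7*t^3*(-t - 4*x^2)/4 and diffusion = f_x = -7*t^4*x/2. Substituting x = B_t:
  d(-7*B_t^2*t^4/4) = (7*t^3*(-4*B_t^2 - t)/4) dt + (-7*B_t*t^4/2) dB_t.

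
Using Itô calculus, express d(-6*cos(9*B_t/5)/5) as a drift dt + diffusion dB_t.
d(-6*cos(9*B_t/5)/5) = (243*cos(9*B_t/5)/125) dt + (54*sin(9*B_t/5)/25) dB_t

Itô's formula for f(B_t) gives d f(B_t) = f'(B_t) dB_t + (1/2) f''(B_t) dt. Compute derivatives of f(x) = -6*cos(9*x/5)/5:
  f'(x)  = 54*sin(9*x/5)/25
  f''(x) = 486*cos(9*x/5)/125
Substitute x = B_t and multiply the f'' term by 1/2:
  drift     = (1/2) * (486*cos(9*x/5)/125) evaluated at B_t = 243*cos(9*B_t/5)/125
  diffusion = (54*sin(9*x/5)/25) evaluated at B_t = 54*sin(9*B_t/5)/25
Therefore d(-6*cos(9*B_t/5)/5) = (243*cos(9*B_t/5)/125) dt + (54*sin(9*B_t/5)/25) dB_t.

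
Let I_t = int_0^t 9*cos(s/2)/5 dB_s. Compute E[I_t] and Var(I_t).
E[I_t] = 0; Var(I_t) = 81*t/50 + 81*sin(t)/50

The Itô integral of a deterministic integrand f(s) has mean 0 because each increment f(s) * (B_{s+ds} - B_s) has mean 0. By the Itô isometry:
  Var( int_0^t f(s) dB_s ) = E[ (int_0^t f(s) dB_s)^2 ] = int_0^t f(s)^2 ds.
Here f(s) = 9*cos(s/2)/5, so f(s)^2 = 81*cos(s/2)^2/25. Integrate:
  int_0^t (81*cos(s/2)^2/25) ds = 81*t/50 + 81*sin(t)/50.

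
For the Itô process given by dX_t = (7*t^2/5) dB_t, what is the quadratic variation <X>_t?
<X>_t = 49*t^5/125

For an Itô process dX_t = a(t) dt + b(t) dB_t, the quadratic variation is <X>_t = int_0^t b(s)^2 ds (the drift term does not contribute). Here b(s) = 7*s^2/5, so
  b(s)^2 = 49*s^4/25.
Integrating from 0 to t:
  <X>_t = int_0^t (49*s^4/25) ds = 49*t^5/125.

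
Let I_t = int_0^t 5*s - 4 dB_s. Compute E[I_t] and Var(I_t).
E[I_t] = 0; Var(I_t) = t*(25*t^2 - 60*t + 48)/3

The Itô integral of a deterministic integrand f(s) has mean 0 because each increment f(s) * (B_{s+ds} - B_s) has mean 0. By the Itô isometry:
  Var( int_0^t f(s) dB_s ) = E[ (int_0^t f(s) dB_s)^2 ] = int_0^t f(s)^2 ds.
Here f(s) = 5*s - 4, so f(s)^2 = (5*s - 4)^2. Integrate:
  int_0^t ((5*s - 4)^2) ds = t*(25*t^2 - 60*t + 48)/3.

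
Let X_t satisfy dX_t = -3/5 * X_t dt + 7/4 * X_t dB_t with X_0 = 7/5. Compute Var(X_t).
Var(X_t) = (49*exp(49*t/16) - 49)*exp(-6*t/5)/25

For GBM dX = mu X dt + sigma X dB with X_0 = x_0, apply Itô to Y = log X: dY = (mu - sigma^2/2) dt + sigma dB, so Y_t = log(x_0) + (mu - sigma^2/2) t + sigma B_t and hence X_t = x_0 * exp((mu - sigma^2/2) t + sigma B_t).
With mu = -3/5, sigma = 7/4, x_0 = 7/5, this gives:
  X_t = 7/5 * exp((-341/160) * t + (7/4) * B_t).
Since sigma*B_t ~ Normal(0, sigma^2 t), E[exp(sigma*B_t)] = exp(sigma^2 t / 2); so E[X_t] = x_0 * exp((mu - sigma^2/2) t) * exp(sigma^2 t / 2) = x_0 * exp(mu t) = 7*exp(-3*t/5)/5.
Var(X_t) = E[X_t^2] - (E[X_t])^2 = x_0^2 * exp(2 mu t) * (exp(sigma^2 t) - 1) = (49*exp(49*t/16) - 49)*exp(-6*t/5)/25.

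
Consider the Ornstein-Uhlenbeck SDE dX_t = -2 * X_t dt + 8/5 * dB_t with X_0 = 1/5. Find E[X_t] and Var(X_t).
E[X_t] = exp(-2*t)/5; Var(X_t) = 16/25 - 16*exp(-4*t)/25

The OU SDE dX = -theta X dt + sigma dB admits the integrating factor exp(theta t): d(exp(theta t) X_t) = sigma exp(theta t) dB_t. Integrating from 0 to t:
  X_t = x_0 * exp(-theta t) + sigma * int_0^t exp(-theta (t-s)) dB_s.
The Itô integral has mean 0 and (by the Itô isometry) variance sigma^2 * int_0^t exp(-2 theta (t - s)) ds = sigma^2 * (1 - exp(-2 theta t)) / (2 theta).
With theta = 2, sigma = 8/5, x_0 = 1/5:
  E[X_t] = 1/5 * exp(-2 t) = exp(-2*t)/5
  Var(X_t) = (8/5)^2 * (1 - exp(-2*2 t)) / (2 * 2) = 16/25 - 16*exp(-4*t)/25.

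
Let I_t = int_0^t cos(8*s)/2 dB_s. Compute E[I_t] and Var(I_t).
E[I_t] = 0; Var(I_t) = t/8 + sin(8*t)*cos(8*t)/64

The Itô integral of a deterministic integrand f(s) has mean 0 because each increment f(s) * (B_{s+ds} - B_s) has mean 0. By the Itô isometry:
  Var( int_0^t f(s) dB_s ) = E[ (int_0^t f(s) dB_s)^2 ] = int_0^t f(s)^2 ds.
Here f(s) = cos(8*s)/2, so f(s)^2 = cos(8*s)^2/4. Integrate:
  int_0^t (cos(8*s)^2/4) ds = t/8 + sin(8*t)*cos(8*t)/64.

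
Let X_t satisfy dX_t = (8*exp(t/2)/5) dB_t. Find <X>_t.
<X>_t = 64*exp(t)/25 - 64/25

For an Itô process dX_t = a(t) dt + b(t) dB_t, the quadratic variation is <X>_t = int_0^t b(s)^2 ds (the drift term does not contribute). Here b(s) = 8*exp(s/2)/5, so
  b(s)^2 = 64*exp(s)/25.
Integrating from 0 to t:
  <X>_t = int_0^t (64*exp(s)/25) ds = 64*exp(t)/25 - 64/25.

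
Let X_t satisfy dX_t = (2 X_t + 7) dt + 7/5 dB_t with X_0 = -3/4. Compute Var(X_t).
Var(X_t) = 49*exp(4*t)/100 - 49/100

The variance V(t) = Var(X_t) satisfies V'(t) = 2 a V(t) + c^2 with V(0) = 0 (drift coefficient is linear in X, diffusion is constant). With a = 2, c = 7/5, the solution is
  V(t) = (c^2 / (2 a)) * (exp(2 a t) - 1)
       = ((7/5)^2 / (2*2)) * (exp(4 t) - 1)
       = 49*exp(4*t)/100 - 49/100.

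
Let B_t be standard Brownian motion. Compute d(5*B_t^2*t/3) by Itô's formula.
d(5*B_t^2*t/3) = (5*B_t^2/3 + 5*t/3) dt + (10*B_t*t/3) dB_t

Itô's formula for f(t, x): d f(t, B_t) = (f_t + (1/2) f_xx) dt + f_x dB_t. Compute partials of f(t, x) = 5*t*x^2/3:
  f_t(t,x)  = 5*x^2/3
  f_x(t,x)  = 10*t*x/3
  f_xx(t,x) = 10*t/3
Assemble drift = f_t + (1/2) f_xx = 5*t/3 + 5*x^2/3 and diffusion = f_x = 10*t*x/3. Substituting x = B_t:
  d(5*B_t^2*t/3) = (5*B_t^2/3 + 5*t/3) dt + (10*B_t*t/3) dB_t.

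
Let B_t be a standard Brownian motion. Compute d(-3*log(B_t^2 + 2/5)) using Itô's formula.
d(-3*log(B_t^2 + 2/5)) = (15*(5*B_t^2 - 2)/(5*B_t^2 + 2)^2) dt + (-30*B_t/(5*B_t^2 + 2)) dB_t

Itô's formula for f(B_t) gives d f(B_t) = f'(B_t) dB_t + (1/2) f''(B_t) dt. Compute derivatives of f(x) = -3*log(x^2 + 2/5):
  f'(x)  = -30*x/(5*x^2 + 2)
  f''(x) = 30*(5*x^2 - 2)/(5*x^2 + 2)^2
Substitute x = B_t and multiply the f'' term by 1/2:
  drift     = (1/2) * (30*(5*x^2 - 2)/(5*x^2 + 2)^2) evaluated at B_t = 15*(5*B_t^2 - 2)/(5*B_t^2 + 2)^2
  diffusion = (-30*x/(5*x^2 + 2)) evaluated at B_t = -30*B_t/(5*B_t^2 + 2)
Therefore d(-3*log(B_t^2 + 2/5)) = (15*(5*B_t^2 - 2)/(5*B_t^2 + 2)^2) dt + (-30*B_t/(5*B_t^2 + 2)) dB_t.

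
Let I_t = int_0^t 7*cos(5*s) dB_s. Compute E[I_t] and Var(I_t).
E[I_t] = 0; Var(I_t) = 49*t/2 + 49*sin(10*t)/20

The Itô integral of a deterministic integrand f(s) has mean 0 because each increment f(s) * (B_{s+ds} - B_s) has mean 0. By the Itô isometry:
  Var( int_0^t f(s) dB_s ) = E[ (int_0^t f(s) dB_s)^2 ] = int_0^t f(s)^2 ds.
Here f(s) = 7*cos(5*s), so f(s)^2 = 49*cos(5*s)^2. Integrate:
  int_0^t (49*cos(5*s)^2) ds = 49*t/2 + 49*sin(10*t)/20.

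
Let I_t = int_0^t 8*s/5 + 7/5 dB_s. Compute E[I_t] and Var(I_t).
E[I_t] = 0; Var(I_t) = t*(64*t^2 + 168*t + 147)/75

The Itô integral of a deterministic integrand f(s) has mean 0 because each increment f(s) * (B_{s+ds} - B_s) has mean 0. By the Itô isometry:
  Var( int_0^t f(s) dB_s ) = E[ (int_0^t f(s) dB_s)^2 ] = int_0^t f(s)^2 ds.
Here f(s) = 8*s/5 + 7/5, so f(s)^2 = (8*s + 7)^2/25. Integrate:
  int_0^t ((8*s + 7)^2/25) ds = t*(64*t^2 + 168*t + 147)/75.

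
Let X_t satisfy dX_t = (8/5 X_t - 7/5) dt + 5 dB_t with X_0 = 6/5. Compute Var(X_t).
Var(X_t) = 125*exp(16*t/5)/16 - 125/16

The variance V(t) = Var(X_t) satisfies V'(t) = 2 a V(t) + c^2 with V(0) = 0 (drift coefficient is linear in X, diffusion is constant). With a = 8/5, c = 5, the solution is
  V(t) = (c^2 / (2 a)) * (exp(2 a t) - 1)
       = (5^2 / (2*(8/5))) * (exp((16/5) t) - 1)
       = 125*exp(16*t/5)/16 - 125/16.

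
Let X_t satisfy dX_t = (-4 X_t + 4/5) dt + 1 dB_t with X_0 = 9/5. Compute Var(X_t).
Var(X_t) = 1/8 - exp(-8*t)/8

The variance V(t) = Var(X_t) satisfies V'(t) = 2 a V(t) + c^2 with V(0) = 0 (drift coefficient is linear in X, diffusion is constant). With a = -4, c = 1, the solution is
  V(t) = (c^2 / (2 a)) * (exp(2 a t) - 1)
       = (1^2 / (2*(-4))) * (exp((-8) t) - 1)
       = 1/8 - exp(-8*t)/8.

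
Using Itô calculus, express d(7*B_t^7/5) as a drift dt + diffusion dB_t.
d(7*B_t^7/5) = (147*B_t^5/5) dt + (49*B_t^6/5) dB_t

Itô's formula for f(B_t) gives d f(B_t) = f'(B_t) dB_t + (1/2) f''(B_t) dt. Compute derivatives of f(x) = 7*x^7/5:
  f'(x)  = 49*x^6/5
  f''(x) = 294*x^5/5
Substitute x = B_t and multiply the f'' term by 1/2:
  drift     = (1/2) * (294*x^5/5) evaluated at B_t = 147*B_t^5/5
  diffusion = (49*x^6/5) evaluated at B_t = 49*B_t^6/5
Therefore d(7*B_t^7/5) = (147*B_t^5/5) dt + (49*B_t^6/5) dB_t.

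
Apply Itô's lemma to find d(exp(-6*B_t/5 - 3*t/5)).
d(exp(-6*B_t/5 - 3*t/5)) = (3*exp(-6*B_t/5 - 3*t/5)/25) dt + (-6*exp(-6*B_t/5 - 3*t/5)/5) dB_t

Itô's formula for f(t, x): d f(t, B_t) = (f_t + (1/2) f_xx) dt + f_x dB_t. Compute partials of f(t, x) = exp(-3*t/5 - 6*x/5):
  f_t(t,x)  = -3*exp(-3*t/5 - 6*x/5)/5
  f_x(t,x)  = -6*exp(-3*t/5 - 6*x/5)/5
  f_xx(t,x) = 36*exp(-3*t/5 - 6*x/5)/25
Assemble drift = f_t + (1/2) f_xx = 3*exp(-3*t/5 - 6*x/5)/25 and diffusion = f_x = -6*exp(-3*t/5 - 6*x/5)/5. Substituting x = B_t:
  d(exp(-6*B_t/5 - 3*t/5)) = (3*exp(-6*B_t/5 - 3*t/5)/25) dt + (-6*exp(-6*B_t/5 - 3*t/5)/5) dB_t.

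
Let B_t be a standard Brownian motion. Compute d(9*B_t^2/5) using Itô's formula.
d(9*B_t^2/5) = (9/5) dt + (18*B_t/5) dB_t

Itô's formula for f(B_t) gives d f(B_t) = f'(B_t) dB_t + (1/2) f''(B_t) dt. Compute derivatives of f(x) = 9*x^2/5:
  f'(x)  = 18*x/5
  f''(x) = 18/5
Substitute x = B_t and multiply the f'' term by 1/2:
  drift     = (1/2) * (18/5) evaluated at B_t = 9/5
  diffusion = (18*x/5) evaluated at B_t = 18*B_t/5
Therefore d(9*B_t^2/5) = (9/5) dt + (18*B_t/5) dB_t.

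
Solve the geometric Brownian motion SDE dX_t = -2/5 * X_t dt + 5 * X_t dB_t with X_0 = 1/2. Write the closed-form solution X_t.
X_t = 1/2 * exp((-129/10) * t + (5) * B_t)

For GBM dX = mu X dt + sigma X dB with X_0 = x_0, apply Itô to Y = log X: dY = (mu - sigma^2/2) dt + sigma dB, so Y_t = log(x_0) + (mu - sigma^2/2) t + sigma B_t and hence X_t = x_0 * exp((mu - sigma^2/2) t + sigma B_t).
With mu = -2/5, sigma = 5, x_0 = 1/2, this gives:
  X_t = 1/2 * exp((-129/10) * t + (5) * B_t).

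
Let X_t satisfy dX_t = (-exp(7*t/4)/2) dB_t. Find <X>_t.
<X>_t = exp(7*t/2)/14 - 1/14

For an Itô process dX_t = a(t) dt + b(t) dB_t, the quadratic variation is <X>_t = int_0^t b(s)^2 ds (the drift term does not contribute). Here b(s) = -exp(7*s/4)/2, so
  b(s)^2 = exp(7*s/2)/4.
Integrating from 0 to t:
  <X>_t = int_0^t (exp(7*s/2)/4) ds = exp(7*t/2)/14 - 1/14.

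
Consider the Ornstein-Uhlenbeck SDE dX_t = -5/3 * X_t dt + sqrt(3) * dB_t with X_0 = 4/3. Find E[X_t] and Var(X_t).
E[X_t] = 4*exp(-5*t/3)/3; Var(X_t) = 9/10 - 9*exp(-10*t/3)/10

The OU SDE dX = -theta X dt + sigma dB admits the integrating factor exp(theta t): d(exp(theta t) X_t) = sigma exp(theta t) dB_t. Integrating from 0 to t:
  X_t = x_0 * exp(-theta t) + sigma * int_0^t exp(-theta (t-s)) dB_s.
The Itô integral has mean 0 and (by the Itô isometry) variance sigma^2 * int_0^t exp(-2 theta (t - s)) ds = sigma^2 * (1 - exp(-2 theta t)) / (2 theta).
With theta = 5/3, sigma = sqrt(3), x_0 = 4/3:
  E[X_t] = 4/3 * exp(-5/3 t) = 4*exp(-5*t/3)/3
  Var(X_t) = (sqrt(3))^2 * (1 - exp(-2*5/3 t)) / (2 * 5/3) = 9/10 - 9*exp(-10*t/3)/10.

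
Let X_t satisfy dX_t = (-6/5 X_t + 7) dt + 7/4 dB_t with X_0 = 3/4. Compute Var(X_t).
Var(X_t) = 245/192 - 245*exp(-12*t/5)/192

The variance V(t) = Var(X_t) satisfies V'(t) = 2 a V(t) + c^2 with V(0) = 0 (drift coefficient is linear in X, diffusion is constant). With a = -6/5, c = 7/4, the solution is
  V(t) = (c^2 / (2 a)) * (exp(2 a t) - 1)
       = ((7/4)^2 / (2*(-6/5))) * (exp((-12/5) t) - 1)
       = 245/192 - 245*exp(-12*t/5)/192.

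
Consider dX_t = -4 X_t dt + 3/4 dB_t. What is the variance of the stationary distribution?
lim Var(X_t) = 9/128

The OU SDE dX = -theta X dt + sigma dB admits the integrating factor exp(theta t): d(exp(theta t) X_t) = sigma exp(theta t) dB_t. Integrating from 0 to t gives X_t = x_0 * exp(-theta t) + sigma * int_0^t exp(-theta (t-s)) dB_s for any initial x_0. The Itô integral has variance (by the Itô isometry) sigma^2 * int_0^t exp(-2 theta (t - s)) ds = sigma^2 * (1 - exp(-2 theta t)) / (2 theta), independent of x_0.
With theta = 4, sigma = 3/4:
  Var(X_t) = (3/4)^2 * (1 - exp(-2*4 t)) / (2 * 4) = 9/128 - 9*exp(-8*t)/128.
As t -> infinity, exp(-2*4 t) -> 0, so the stationary variance is sigma^2 / (2 theta) = 9/128.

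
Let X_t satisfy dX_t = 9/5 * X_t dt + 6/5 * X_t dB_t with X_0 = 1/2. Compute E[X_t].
E[X_t] = exp(9*t/5)/2

For GBM dX = mu X dt + sigma X dB with X_0 = x_0, apply Itô to Y = log X: dY = (mu - sigma^2/2) dt + sigma dB, so Y_t = log(x_0) + (mu - sigma^2/2) t + sigma B_t and hence X_t = x_0 * exp((mu - sigma^2/2) t + sigma B_t).
With mu = 9/5, sigma = 6/5, x_0 = 1/2, this gives:
  X_t = 1/2 * exp((27/25) * t + (6/5) * B_t).
Since sigma*B_t ~ Normal(0, sigma^2 t), E[exp(sigma*B_t)] = exp(sigma^2 t / 2); so E[X_t] = x_0 * exp((mu - sigma^2/2) t) * exp(sigma^2 t / 2) = x_0 * exp(mu t) = exp(9*t/5)/2.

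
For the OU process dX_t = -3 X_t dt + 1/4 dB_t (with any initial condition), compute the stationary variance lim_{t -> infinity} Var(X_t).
lim Var(X_t) = 1/96

The OU SDE dX = -theta X dt + sigma dB admits the integrating factor exp(theta t): d(exp(theta t) X_t) = sigma exp(theta t) dB_t. Integrating from 0 to t gives X_t = x_0 * exp(-theta t) + sigma * int_0^t exp(-theta (t-s)) dB_s for any initial x_0. The Itô integral has variance (by the Itô isometry) sigma^2 * int_0^t exp(-2 theta (t - s)) ds = sigma^2 * (1 - exp(-2 theta t)) / (2 theta), independent of x_0.
With theta = 3, sigma = 1/4:
  Var(X_t) = (1/4)^2 * (1 - exp(-2*3 t)) / (2 * 3) = 1/96 - exp(-6*t)/96.
As t -> infinity, exp(-2*3 t) -> 0, so the stationary variance is sigma^2 / (2 theta) = 1/96.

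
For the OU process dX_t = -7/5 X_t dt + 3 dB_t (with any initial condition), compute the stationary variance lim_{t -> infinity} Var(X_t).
lim Var(X_t) = 45/14

The OU SDE dX = -theta X dt + sigma dB admits the integrating factor exp(theta t): d(exp(theta t) X_t) = sigma exp(theta t) dB_t. Integrating from 0 to t gives X_t = x_0 * exp(-theta t) + sigma * int_0^t exp(-theta (t-s)) dB_s for any initial x_0. The Itô integral has variance (by the Itô isometry) sigma^2 * int_0^t exp(-2 theta (t - s)) ds = sigma^2 * (1 - exp(-2 theta t)) / (2 theta), independent of x_0.
With theta = 7/5, sigma = 3:
  Var(X_t) = (3)^2 * (1 - exp(-2*7/5 t)) / (2 * 7/5) = 45/14 - 45*exp(-14*t/5)/14.
As t -> infinity, exp(-2*7/5 t) -> 0, so the stationary variance is sigma^2 / (2 theta) = 45/14.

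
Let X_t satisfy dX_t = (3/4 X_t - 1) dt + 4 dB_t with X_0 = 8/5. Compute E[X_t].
E[X_t] = 4*exp(3*t/4)/15 + 4/3

Taking expectations and using E[dB_t] = 0, the mean m(t) = E[X_t] satisfies the ODE m'(t) = a m(t) + b with m(0) = x_0. With a = 3/4, b = -1, x_0 = 8/5, the solution is
  m(t) = x_0 * exp(a t) + (b/a) * (exp(a t) - 1)
       = (8/5) * exp((3/4) t) + ((-1)/(3/4)) * (exp((3/4) t) - 1)
       = 4*exp(3*t/4)/15 + 4/3.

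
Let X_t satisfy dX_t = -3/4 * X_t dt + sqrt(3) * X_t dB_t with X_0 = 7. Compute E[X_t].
E[X_t] = 7*exp(-3*t/4)

For GBM dX = mu X dt + sigma X dB with X_0 = x_0, apply Itô to Y = log X: dY = (mu - sigma^2/2) dt + sigma dB, so Y_t = log(x_0) + (mu - sigma^2/2) t + sigma B_t and hence X_t = x_0 * exp((mu - sigma^2/2) t + sigma B_t).
With mu = -3/4, sigma = sqrt(3), x_0 = 7, this gives:
  X_t = 7 * exp((-9/4) * t + (sqrt(3)) * B_t).
Since sigma*B_t ~ Normal(0, sigma^2 t), E[exp(sigma*B_t)] = exp(sigma^2 t / 2); so E[X_t] = x_0 * exp((mu - sigma^2/2) t) * exp(sigma^2 t / 2) = x_0 * exp(mu t) = 7*exp(-3*t/4).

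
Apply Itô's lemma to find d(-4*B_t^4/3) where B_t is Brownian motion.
d(-4*B_t^4/3) = (-8*B_t^2) dt + (-16*B_t^3/3) dB_t

Itô's formula for f(B_t) gives d f(B_t) = f'(B_t) dB_t + (1/2) f''(B_t) dt. Compute derivatives of f(x) = -4*x^4/3:
  f'(x)  = -16*x^3/3
  f''(x) = -16*x^2
Substitute x = B_t and multiply the f'' term by 1/2:
  drift     = (1/2) * (-16*x^2) evaluated at B_t = -8*B_t^2
  diffusion = (-16*x^3/3) evaluated at B_t = -16*B_t^3/3
Therefore d(-4*B_t^4/3) = (-8*B_t^2) dt + (-16*B_t^3/3) dB_t.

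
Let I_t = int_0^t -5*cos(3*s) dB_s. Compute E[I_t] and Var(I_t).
E[I_t] = 0; Var(I_t) = 25*t/2 + 25*sin(6*t)/12

The Itô integral of a deterministic integrand f(s) has mean 0 because each increment f(s) * (B_{s+ds} - B_s) has mean 0. By the Itô isometry:
  Var( int_0^t f(s) dB_s ) = E[ (int_0^t f(s) dB_s)^2 ] = int_0^t f(s)^2 ds.
Here f(s) = -5*cos(3*s), so f(s)^2 = 25*cos(3*s)^2. Integrate:
  int_0^t (25*cos(3*s)^2) ds = 25*t/2 + 25*sin(6*t)/12.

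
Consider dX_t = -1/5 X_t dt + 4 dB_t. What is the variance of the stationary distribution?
lim Var(X_t) = 40

The OU SDE dX = -theta X dt + sigma dB admits the integrating factor exp(theta t): d(exp(theta t) X_t) = sigma exp(theta t) dB_t. Integrating from 0 to t gives X_t = x_0 * exp(-theta t) + sigma * int_0^t exp(-theta (t-s)) dB_s for any initial x_0. The Itô integral has variance (by the Itô isometry) sigma^2 * int_0^t exp(-2 theta (t - s)) ds = sigma^2 * (1 - exp(-2 theta t)) / (2 theta), independent of x_0.
With theta = 1/5, sigma = 4:
  Var(X_t) = (4)^2 * (1 - exp(-2*1/5 t)) / (2 * 1/5) = 40 - 40*exp(-2*t/5).
As t -> infinity, exp(-2*1/5 t) -> 0, so the stationary variance is sigma^2 / (2 theta) = 40.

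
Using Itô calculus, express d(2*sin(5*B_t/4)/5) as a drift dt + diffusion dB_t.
d(2*sin(5*B_t/4)/5) = (-5*sin(5*B_t/4)/16) dt + (cos(5*B_t/4)/2) dB_t

Itô's formula for f(B_t) gives d f(B_t) = f'(B_t) dB_t + (1/2) f''(B_t) dt. Compute derivatives of f(x) = 2*sin(5*x/4)/5:
  f'(x)  = cos(5*x/4)/2
  f''(x) = -5*sin(5*x/4)/8
Substitute x = B_t and multiply the f'' term by 1/2:
  drift     = (1/2) * (-5*sin(5*x/4)/8) evaluated at B_t = -5*sin(5*B_t/4)/16
  diffusion = (cos(5*x/4)/2) evaluated at B_t = cos(5*B_t/4)/2
Therefore d(2*sin(5*B_t/4)/5) = (-5*sin(5*B_t/4)/16) dt + (cos(5*B_t/4)/2) dB_t.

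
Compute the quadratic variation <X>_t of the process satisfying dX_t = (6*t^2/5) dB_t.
<X>_t = 36*t^5/125

For an Itô process dX_t = a(t) dt + b(t) dB_t, the quadratic variation is <X>_t = int_0^t b(s)^2 ds (the drift term does not contribute). Here b(s) = 6*s^2/5, so
  b(s)^2 = 36*s^4/25.
Integrating from 0 to t:
  <X>_t = int_0^t (36*s^4/25) ds = 36*t^5/125.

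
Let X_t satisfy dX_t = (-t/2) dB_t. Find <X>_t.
<X>_t = t^3/12

For an Itô process dX_t = a(t) dt + b(t) dB_t, the quadratic variation is <X>_t = int_0^t b(s)^2 ds (the drift term does not contribute). Here b(s) = -s/2, so
  b(s)^2 = s^2/4.
Integrating from 0 to t:
  <X>_t = int_0^t (s^2/4) ds = t^3/12.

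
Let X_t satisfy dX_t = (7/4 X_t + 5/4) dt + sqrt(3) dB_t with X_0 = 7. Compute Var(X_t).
Var(X_t) = 6*exp(7*t/2)/7 - 6/7

The variance V(t) = Var(X_t) satisfies V'(t) = 2 a V(t) + c^2 with V(0) = 0 (drift coefficient is linear in X, diffusion is constant). With a = 7/4, c = sqrt(3), the solution is
  V(t) = (c^2 / (2 a)) * (exp(2 a t) - 1)
       = (sqrt(3)^2 / (2*(7/4))) * (exp((7/2) t) - 1)
       = 6*exp(7*t/2)/7 - 6/7.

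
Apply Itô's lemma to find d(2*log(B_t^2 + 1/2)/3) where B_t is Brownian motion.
d(2*log(B_t^2 + 1/2)/3) = (4*(1 - 2*B_t^2)/(3*(2*B_t^2 + 1)^2)) dt + (8*B_t/(3*(2*B_t^2 + 1))) dB_t

Itô's formula for f(B_t) gives d f(B_t) = f'(B_t) dB_t + (1/2) f''(B_t) dt. Compute derivatives of f(x) = 2*log(x^2 + 1/2)/3:
  f'(x)  = 8*x/(3*(2*x^2 + 1))
  f''(x) = 8*(1 - 2*x^2)/(3*(2*x^2 + 1)^2)
Substitute x = B_t and multiply the f'' term by 1/2:
  drift     = (1/2) * (8*(1 - 2*x^2)/(3*(2*x^2 + 1)^2)) evaluated at B_t = 4*(1 - 2*B_t^2)/(3*(2*B_t^2 + 1)^2)
  diffusion = (8*x/(3*(2*x^2 + 1))) evaluated at B_t = 8*B_t/(3*(2*B_t^2 + 1))
Therefore d(2*log(B_t^2 + 1/2)/3) = (4*(1 - 2*B_t^2)/(3*(2*B_t^2 + 1)^2)) dt + (8*B_t/(3*(2*B_t^2 + 1))) dB_t.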